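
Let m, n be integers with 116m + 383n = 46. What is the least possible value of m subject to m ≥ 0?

gcd(383, 116) = 1  (383 = 3*116 + 35, 116 = 3*35 + 11, 35 = 3*11 + 2, 11 = 5*2 + 1, 2 = 2*1).
1 divides 46, so solutions exist.
Back-substituting, 116*(175) + 383*(-53) = 1.
Scale by 46/1 = 46: (m₀, n₀) = (8050, -2438).
General solution: m = 8050 + 383t, n = -2438 - 116t for integer t.
m ≥ 0: smallest is 8050 mod 383 = 7 (at t = -21), with n = -2.

7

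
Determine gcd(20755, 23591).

1

gcd(23591, 20755):
  23591 = 1×20755 + 2836
  20755 = 7×2836 + 903
  2836 = 3×903 + 127
  903 = 7×127 + 14
  127 = 9×14 + 1
  14 = 14×1
so gcd(23591, 20755) = 1.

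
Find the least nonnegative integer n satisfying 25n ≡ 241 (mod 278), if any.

gcd(278, 25) = 1.
1 divides 241, so solutions exist.
By Bézout, 25×(89) + 278×(-8) = 1.
So 25×(89) ≡ 1 (mod 278); multiply by 241: n ≡ 21449 (mod 278).
Smallest nonnegative: n = 21449 mod 278 = 43.

43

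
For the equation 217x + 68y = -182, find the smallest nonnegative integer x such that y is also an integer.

gcd(217, 68):
  217 = 3*68 + 13
  68 = 5*13 + 3
  13 = 4*3 + 1
  3 = 3*1
so gcd(217, 68) = 1.
1 divides -182, so solutions exist.
Back-substitute for Bézout coefficients:
  1 = 13 - 4*3
  ... = 217*(21) + 68*(-67)
Scale by -182/1 = -182: (x₀, y₀) = (-3822, 12194).
General solution: x = -3822 + 68t, y = 12194 - 217t for integer t.
x ≥ 0: smallest is -3822 mod 68 = 54 (at t = 57), with y = -175.

54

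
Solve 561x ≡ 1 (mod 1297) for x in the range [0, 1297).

1045

gcd(1297, 561) = 1  (1297 = 2×561 + 175, 561 = 3×175 + 36, 175 = 4×36 + 31, 36 = 1×31 + 5, 31 = 6×5 + 1, 5 = 5×1).
Back-substituting, 561×(-252) + 1297×(109) = 1.
So 561×-252 ≡ 1 (mod 1297), and -252 mod 1297 = 1045.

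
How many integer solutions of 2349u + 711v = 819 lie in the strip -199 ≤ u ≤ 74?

4

gcd(2349, 711):
  2349 = 3×711 + 216
  711 = 3×216 + 63
  216 = 3×63 + 27
  63 = 2×27 + 9
  27 = 3×9
so gcd(2349, 711) = 9.
Back-substitute for Bézout coefficients:
  9 = 63 - 2×27
  ... = 2349×(-23) + 711×(76)
Scale by 91: particular solution (-2093, 6916); reduce u mod 79: (40, -131).
General solution: u = 40 + 79t, v = -131 - 261t for integer t.
-199 ≤ 40 + 79t ≤ 74 gives t ∈ [-3, 0], which is 4 values.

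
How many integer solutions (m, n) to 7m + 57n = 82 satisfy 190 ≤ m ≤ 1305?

gcd(57, 7) = 1  (57 = 8*7 + 1, 7 = 7*1).
Back-substituting, 7*(-8) + 57*(1) = 1.
Scale by 82: particular solution (-656, 82); reduce m mod 57: (28, -2).
General solution: m = 28 + 57t, n = -2 - 7t for integer t.
190 ≤ 28 + 57t ≤ 1305 gives t ∈ [3, 22], which is 20 values.

20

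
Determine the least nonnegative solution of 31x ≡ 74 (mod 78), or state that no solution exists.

gcd(78, 31) = 1  (78 = 2·31 + 16, 31 = 1·16 + 15, 16 = 1·15 + 1, 15 = 15·1).
1 divides 74, so solutions exist.
Back-substituting, 31·(-5) + 78·(2) = 1.
So 31·(-5) ≡ 1 (mod 78); multiply by 74: x ≡ -370 (mod 78).
Smallest nonnegative: x = -370 mod 78 = 20.

20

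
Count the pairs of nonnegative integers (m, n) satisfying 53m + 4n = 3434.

16

gcd(53, 4):
  53 = 13×4 + 1
  4 = 4×1
so gcd(53, 4) = 1.
Back-substitute for Bézout coefficients:
  1 = 53 - 13×4
  ... = 53×(1) + 4×(-13)
Scale by 3434: one solution is (3434, -44642). Reduce m mod 4: (2, 832).
General: m = 2 + 4t, n = 832 - 53t.
m ≥ 0 ⇒ t ≥ 0; n ≥ 0 ⇒ t ≤ 15. So t ∈ [0, 15]: 16 solutions.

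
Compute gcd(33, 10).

gcd(33, 10) = 1  (33 = 3*10 + 3, 10 = 3*3 + 1, 3 = 3*1).

1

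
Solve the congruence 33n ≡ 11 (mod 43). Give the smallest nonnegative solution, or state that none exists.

gcd(43, 33) = 1.
1 divides 11, so solutions exist.
By Bézout, 33*(-13) + 43*(10) = 1.
So 33*(-13) ≡ 1 (mod 43); multiply by 11: n ≡ -143 (mod 43).
Smallest nonnegative: n = -143 mod 43 = 29.

29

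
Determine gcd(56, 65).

1

gcd(65, 56):
  65 = 1*56 + 9
  56 = 6*9 + 2
  9 = 4*2 + 1
  2 = 2*1
so gcd(65, 56) = 1.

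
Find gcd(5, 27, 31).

gcd(27, 5) = 1  (27 = 5*5 + 2, 5 = 2*2 + 1, 2 = 2*1).
gcd(1, 31) = 1.

1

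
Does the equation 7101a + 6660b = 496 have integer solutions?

gcd(7101, 6660) = 9.
9 does not divide 496 (remainder 1), so no integer solutions.

no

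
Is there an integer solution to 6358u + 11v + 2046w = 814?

yes

gcd(6358, 11) = 11  (6358 = 578*11).
gcd(11, 2046) = 11.
11 divides 814, so integer solutions exist.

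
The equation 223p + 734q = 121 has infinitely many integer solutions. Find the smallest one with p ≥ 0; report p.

17

gcd(734, 223):
  734 = 3·223 + 65
  223 = 3·65 + 28
  65 = 2·28 + 9
  28 = 3·9 + 1
  9 = 9·1
so gcd(734, 223) = 1.
1 divides 121, so solutions exist.
Back-substitute for Bézout coefficients:
  1 = 28 - 3·9
  ... = 223·(79) + 734·(-24)
Scale by 121/1 = 121: (p₀, q₀) = (9559, -2904).
General solution: p = 9559 + 734t, q = -2904 - 223t for integer t.
p ≥ 0: smallest is 9559 mod 734 = 17 (at t = -13), with q = -5.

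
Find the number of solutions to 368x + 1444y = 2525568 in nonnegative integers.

gcd(1444, 368):
  1444 = 3·368 + 340
  368 = 1·340 + 28
  340 = 12·28 + 4
  28 = 7·4
so gcd(1444, 368) = 4.
Back-substitute for Bézout coefficients:
  4 = 340 - 12·28
  ... = 368·(-51) + 1444·(13)
Scale by 631392: one solution is (-32200992, 8208096). Reduce x mod 361: (208, 1696).
General: x = 208 + 361t, y = 1696 - 92t.
x ≥ 0 ⇒ t ≥ 0; y ≥ 0 ⇒ t ≤ 18. So t ∈ [0, 18]: 19 solutions.

19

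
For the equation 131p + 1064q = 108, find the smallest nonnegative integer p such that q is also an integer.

212

gcd(1064, 131) = 1  (1064 = 8·131 + 16, 131 = 8·16 + 3, 16 = 5·3 + 1, 3 = 3·1).
1 divides 108, so solutions exist.
Back-substituting, 131·(-333) + 1064·(41) = 1.
Scale by 108/1 = 108: (p₀, q₀) = (-35964, 4428).
General solution: p = -35964 + 1064t, q = 4428 - 131t for integer t.
p ≥ 0: smallest is -35964 mod 1064 = 212 (at t = 34), with q = -26.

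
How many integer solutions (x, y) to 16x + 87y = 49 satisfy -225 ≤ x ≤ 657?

gcd(87, 16) = 1.
By Bézout, 16*(-38) + 87*(7) = 1.
Particular solution: (52, -9).
General solution: x = 52 + 87t, y = -9 - 16t for integer t.
-225 ≤ 52 + 87t ≤ 657 gives t ∈ [-3, 6], which is 10 values.

10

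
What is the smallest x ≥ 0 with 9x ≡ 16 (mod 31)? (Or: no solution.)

gcd(31, 9) = 1.
1 divides 16, so solutions exist.
By Bézout, 9×(7) + 31×(-2) = 1.
So 9×(7) ≡ 1 (mod 31); multiply by 16: x ≡ 112 (mod 31).
Smallest nonnegative: x = 112 mod 31 = 19.

19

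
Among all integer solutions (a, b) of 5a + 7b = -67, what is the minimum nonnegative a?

gcd(7, 5):
  7 = 1*5 + 2
  5 = 2*2 + 1
  2 = 2*1
so gcd(7, 5) = 1.
1 divides -67, so solutions exist.
Back-substitute for Bézout coefficients:
  1 = 5 - 2*2
  ... = 5*(3) + 7*(-2)
Scale by -67/1 = -67: (a₀, b₀) = (-201, 134).
General solution: a = -201 + 7t, b = 134 - 5t for integer t.
a ≥ 0: smallest is -201 mod 7 = 2 (at t = 29), with b = -11.

2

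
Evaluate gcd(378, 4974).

gcd(4974, 378):
  4974 = 13*378 + 60
  378 = 6*60 + 18
  60 = 3*18 + 6
  18 = 3*6
so gcd(4974, 378) = 6.

6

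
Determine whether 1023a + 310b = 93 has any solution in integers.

gcd(1023, 310) = 31.
31 divides 93, so integer solutions exist.

yes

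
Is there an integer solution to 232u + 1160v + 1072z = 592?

yes

gcd(1160, 232) = 232.
gcd(232, 1072) = 8.
8 divides 592, so integer solutions exist.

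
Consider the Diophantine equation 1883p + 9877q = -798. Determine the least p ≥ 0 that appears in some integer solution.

650

gcd(9877, 1883) = 7.
7 divides -798, so solutions exist.
By Bézout, 1883×(-278) + 9877×(53) = 7.
Scale by -798/7 = -114: (p₀, q₀) = (31692, -6042).
General solution: p = 31692 + 1411t, q = -6042 - 269t for integer t.
p ≥ 0: smallest is 31692 mod 1411 = 650 (at t = -22), with q = -124.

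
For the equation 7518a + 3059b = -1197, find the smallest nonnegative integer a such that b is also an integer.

399

gcd(7518, 3059):
  7518 = 2*3059 + 1400
  3059 = 2*1400 + 259
  1400 = 5*259 + 105
  259 = 2*105 + 49
  105 = 2*49 + 7
  49 = 7*7
so gcd(7518, 3059) = 7.
7 divides -1197, so solutions exist.
Back-substitute for Bézout coefficients:
  7 = 105 - 2*49
  ... = 7518*(59) + 3059*(-145)
Scale by -1197/7 = -171: (a₀, b₀) = (-10089, 24795).
General solution: a = -10089 + 437t, b = 24795 - 1074t for integer t.
a ≥ 0: smallest is -10089 mod 437 = 399 (at t = 24), with b = -981.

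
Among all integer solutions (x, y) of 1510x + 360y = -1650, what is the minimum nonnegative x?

33

gcd(1510, 360) = 10  (1510 = 4·360 + 70, 360 = 5·70 + 10, 70 = 7·10).
10 divides -1650, so solutions exist.
Back-substituting, 1510·(-5) + 360·(21) = 10.
Scale by -1650/10 = -165: (x₀, y₀) = (825, -3465).
General solution: x = 825 + 36t, y = -3465 - 151t for integer t.
x ≥ 0: smallest is 825 mod 36 = 33 (at t = -22), with y = -143.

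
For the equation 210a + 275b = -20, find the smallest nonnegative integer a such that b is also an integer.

13

gcd(275, 210) = 5  (275 = 1×210 + 65, 210 = 3×65 + 15, 65 = 4×15 + 5, 15 = 3×5).
5 divides -20, so solutions exist.
Back-substituting, 210×(-17) + 275×(13) = 5.
Scale by -20/5 = -4: (a₀, b₀) = (68, -52).
General solution: a = 68 + 55t, b = -52 - 42t for integer t.
a ≥ 0: smallest is 68 mod 55 = 13 (at t = -1), with b = -10.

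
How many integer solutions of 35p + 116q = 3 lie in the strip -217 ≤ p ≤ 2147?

20

gcd(116, 35) = 1.
By Bézout, 35*(-53) + 116*(16) = 1.
Particular solution: (73, -22).
General solution: p = 73 + 116t, q = -22 - 35t for integer t.
-217 ≤ 73 + 116t ≤ 2147 gives t ∈ [-2, 17], which is 20 values.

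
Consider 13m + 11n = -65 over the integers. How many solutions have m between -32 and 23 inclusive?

gcd(13, 11) = 1  (13 = 1·11 + 2, 11 = 5·2 + 1, 2 = 2·1).
Back-substituting, 13·(-5) + 11·(6) = 1.
Scale by -65: particular solution (325, -390); reduce m mod 11: (6, -13).
General solution: m = 6 + 11t, n = -13 - 13t for integer t.
-32 ≤ 6 + 11t ≤ 23 gives t ∈ [-3, 1], which is 5 values.

5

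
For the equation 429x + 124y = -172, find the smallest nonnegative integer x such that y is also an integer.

gcd(429, 124):
  429 = 3*124 + 57
  124 = 2*57 + 10
  57 = 5*10 + 7
  10 = 1*7 + 3
  7 = 2*3 + 1
  3 = 3*1
so gcd(429, 124) = 1.
1 divides -172, so solutions exist.
Back-substitute for Bézout coefficients:
  1 = 7 - 2*3
  ... = 429*(37) + 124*(-128)
Scale by -172/1 = -172: (x₀, y₀) = (-6364, 22016).
General solution: x = -6364 + 124t, y = 22016 - 429t for integer t.
x ≥ 0: smallest is -6364 mod 124 = 84 (at t = 52), with y = -292.

84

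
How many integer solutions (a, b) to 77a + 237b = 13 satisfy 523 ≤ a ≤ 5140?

19

gcd(237, 77):
  237 = 3×77 + 6
  77 = 12×6 + 5
  6 = 1×5 + 1
  5 = 5×1
so gcd(237, 77) = 1.
Back-substitute for Bézout coefficients:
  1 = 6 - 1×5
  ... = 77×(-40) + 237×(13)
Scale by 13: particular solution (-520, 169); reduce a mod 237: (191, -62).
General solution: a = 191 + 237t, b = -62 - 77t for integer t.
523 ≤ 191 + 237t ≤ 5140 gives t ∈ [2, 20], which is 19 values.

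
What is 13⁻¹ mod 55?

17

gcd(55, 13) = 1  (55 = 4·13 + 3, 13 = 4·3 + 1, 3 = 3·1).
Back-substituting, 13·(17) + 55·(-4) = 1.
So 13·17 ≡ 1 (mod 55), and 17 mod 55 = 17.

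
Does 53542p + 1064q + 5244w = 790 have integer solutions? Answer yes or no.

no

gcd(53542, 1064) = 38.
gcd(38, 5244) = 38.
38 does not divide 790 (remainder 30), so no integer solutions.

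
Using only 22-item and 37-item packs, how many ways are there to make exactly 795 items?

Need nonnegative integers with 22j + 37k = 795.
gcd(22, 37) = 1, and 22·(-5) + 37·(3) = 1.
So (j₀, k₀) = (-3975, 2385); general j = -3975 + 37t, k = 2385 - 22t.
j ≥ 0 ⇒ t ≥ 108; k ≥ 0 ⇒ t ≤ 108. That's 1 value of t.

1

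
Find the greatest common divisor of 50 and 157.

gcd(157, 50):
  157 = 3×50 + 7
  50 = 7×7 + 1
  7 = 7×1
so gcd(157, 50) = 1.

1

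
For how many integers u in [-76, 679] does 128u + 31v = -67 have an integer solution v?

gcd(128, 31):
  128 = 4×31 + 4
  31 = 7×4 + 3
  4 = 1×3 + 1
  3 = 3×1
so gcd(128, 31) = 1.
Back-substitute for Bézout coefficients:
  1 = 4 - 1×3
  ... = 128×(8) + 31×(-33)
Scale by -67: particular solution (-536, 2211); reduce u mod 31: (22, -93).
General solution: u = 22 + 31t, v = -93 - 128t for integer t.
-76 ≤ 22 + 31t ≤ 679 gives t ∈ [-3, 21], which is 25 values.

25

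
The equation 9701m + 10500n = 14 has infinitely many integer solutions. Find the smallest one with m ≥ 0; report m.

7714

gcd(10500, 9701):
  10500 = 1×9701 + 799
  9701 = 12×799 + 113
  799 = 7×113 + 8
  113 = 14×8 + 1
  8 = 8×1
so gcd(10500, 9701) = 1.
1 divides 14, so solutions exist.
Back-substitute for Bézout coefficients:
  1 = 113 - 14×8
  ... = 9701×(1301) + 10500×(-1202)
Scale by 14/1 = 14: (m₀, n₀) = (18214, -16828).
General solution: m = 18214 + 10500t, n = -16828 - 9701t for integer t.
m ≥ 0: smallest is 18214 mod 10500 = 7714 (at t = -1), with n = -7127.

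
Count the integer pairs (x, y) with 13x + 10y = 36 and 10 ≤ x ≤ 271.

gcd(13, 10) = 1.
By Bézout, 13·(-3) + 10·(4) = 1.
Particular solution: (2, 1).
General solution: x = 2 + 10t, y = 1 - 13t for integer t.
10 ≤ 2 + 10t ≤ 271 gives t ∈ [1, 26], which is 26 values.

26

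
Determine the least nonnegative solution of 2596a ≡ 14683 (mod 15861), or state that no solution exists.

gcd(15861, 2596):
  15861 = 6*2596 + 285
  2596 = 9*285 + 31
  285 = 9*31 + 6
  31 = 5*6 + 1
  6 = 6*1
so gcd(15861, 2596) = 1.
1 divides 14683, so solutions exist.
Back-substitute for Bézout coefficients:
  1 = 31 - 5*6
  ... = 2596*(2560) + 15861*(-419)
So 2596*(2560) ≡ 1 (mod 15861); multiply by 14683: a ≡ 37588480 (mod 15861).
Smallest nonnegative: a = 37588480 mod 15861 = 13771.

13771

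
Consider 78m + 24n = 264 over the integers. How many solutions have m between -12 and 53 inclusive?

17

gcd(78, 24) = 6  (78 = 3*24 + 6, 24 = 4*6).
Back-substituting, 78*(1) + 24*(-3) = 6.
Scale by 44: particular solution (44, -132); reduce m mod 4: (0, 11).
General solution: m = 0 + 4t, n = 11 - 13t for integer t.
-12 ≤ 0 + 4t ≤ 53 gives t ∈ [-3, 13], which is 17 values.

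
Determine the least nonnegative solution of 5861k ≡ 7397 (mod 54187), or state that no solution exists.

33830

gcd(54187, 5861) = 1.
1 divides 7397, so solutions exist.
By Bézout, 5861×(-12925) + 54187×(1398) = 1.
So 5861×(-12925) ≡ 1 (mod 54187); multiply by 7397: k ≡ -95606225 (mod 54187).
Smallest nonnegative: k = -95606225 mod 54187 = 33830.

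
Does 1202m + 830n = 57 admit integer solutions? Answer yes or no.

no

gcd(1202, 830) = 2  (1202 = 1×830 + 372, 830 = 2×372 + 86, 372 = 4×86 + 28, 86 = 3×28 + 2, 28 = 14×2).
2 does not divide 57 (remainder 1), so no integer solutions.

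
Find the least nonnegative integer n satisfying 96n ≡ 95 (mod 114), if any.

gcd(114, 96):
  114 = 1·96 + 18
  96 = 5·18 + 6
  18 = 3·6
so gcd(114, 96) = 6.
6 does not divide 95, so the congruence has no solution.

no solution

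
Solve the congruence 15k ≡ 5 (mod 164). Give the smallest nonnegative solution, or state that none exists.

gcd(164, 15) = 1  (164 = 10*15 + 14, 15 = 1*14 + 1, 14 = 14*1).
1 divides 5, so solutions exist.
Back-substituting, 15*(11) + 164*(-1) = 1.
So 15*(11) ≡ 1 (mod 164); multiply by 5: k ≡ 55 (mod 164).
Smallest nonnegative: k = 55 mod 164 = 55.

55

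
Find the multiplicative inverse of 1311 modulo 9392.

1791

gcd(9392, 1311) = 1  (9392 = 7·1311 + 215, 1311 = 6·215 + 21, 215 = 10·21 + 5, 21 = 4·5 + 1, 5 = 5·1).
Back-substituting, 1311·(1791) + 9392·(-250) = 1.
So 1311·1791 ≡ 1 (mod 9392), and 1791 mod 9392 = 1791.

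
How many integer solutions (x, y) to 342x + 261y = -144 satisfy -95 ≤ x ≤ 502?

21

gcd(342, 261) = 9  (342 = 1*261 + 81, 261 = 3*81 + 18, 81 = 4*18 + 9, 18 = 2*9).
Back-substituting, 342*(13) + 261*(-17) = 9.
Scale by -16: particular solution (-208, 272); reduce x mod 29: (24, -32).
General solution: x = 24 + 29t, y = -32 - 38t for integer t.
-95 ≤ 24 + 29t ≤ 502 gives t ∈ [-4, 16], which is 21 values.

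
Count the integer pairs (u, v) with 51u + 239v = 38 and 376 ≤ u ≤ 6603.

gcd(239, 51) = 1.
By Bézout, 51×(75) + 239×(-16) = 1.
Particular solution: (221, -47).
General solution: u = 221 + 239t, v = -47 - 51t for integer t.
376 ≤ 221 + 239t ≤ 6603 gives t ∈ [1, 26], which is 26 values.

26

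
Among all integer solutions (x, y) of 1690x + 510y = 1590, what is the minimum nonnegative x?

45

gcd(1690, 510):
  1690 = 3×510 + 160
  510 = 3×160 + 30
  160 = 5×30 + 10
  30 = 3×10
so gcd(1690, 510) = 10.
10 divides 1590, so solutions exist.
Back-substitute for Bézout coefficients:
  10 = 160 - 5×30
  ... = 1690×(16) + 510×(-53)
Scale by 1590/10 = 159: (x₀, y₀) = (2544, -8427).
General solution: x = 2544 + 51t, y = -8427 - 169t for integer t.
x ≥ 0: smallest is 2544 mod 51 = 45 (at t = -49), with y = -146.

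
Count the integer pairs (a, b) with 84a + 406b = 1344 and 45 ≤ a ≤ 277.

9

gcd(406, 84):
  406 = 4×84 + 70
  84 = 1×70 + 14
  70 = 5×14
so gcd(406, 84) = 14.
Back-substitute for Bézout coefficients:
  14 = 84 - 1×70
  ... = 84×(5) + 406×(-1)
Scale by 96: particular solution (480, -96); reduce a mod 29: (16, 0).
General solution: a = 16 + 29t, b = 0 - 6t for integer t.
45 ≤ 16 + 29t ≤ 277 gives t ∈ [1, 9], which is 9 values.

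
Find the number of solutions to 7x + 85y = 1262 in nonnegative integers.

gcd(85, 7) = 1  (85 = 12·7 + 1, 7 = 7·1).
Back-substituting, 7·(-12) + 85·(1) = 1.
Scale by 1262: one solution is (-15144, 1262). Reduce x mod 85: (71, 9).
General: x = 71 + 85t, y = 9 - 7t.
x ≥ 0 ⇒ t ≥ 0; y ≥ 0 ⇒ t ≤ 1. So t ∈ [0, 1]: 2 solutions.

2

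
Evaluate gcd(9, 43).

1

gcd(43, 9):
  43 = 4×9 + 7
  9 = 1×7 + 2
  7 = 3×2 + 1
  2 = 2×1
so gcd(43, 9) = 1.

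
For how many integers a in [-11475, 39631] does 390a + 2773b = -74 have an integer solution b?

gcd(2773, 390):
  2773 = 7·390 + 43
  390 = 9·43 + 3
  43 = 14·3 + 1
  3 = 3·1
so gcd(2773, 390) = 1.
Back-substitute for Bézout coefficients:
  1 = 43 - 14·3
  ... = 390·(-903) + 2773·(127)
Scale by -74: particular solution (66822, -9398); reduce a mod 2773: (270, -38).
General solution: a = 270 + 2773t, b = -38 - 390t for integer t.
-11475 ≤ 270 + 2773t ≤ 39631 gives t ∈ [-4, 14], which is 19 values.

19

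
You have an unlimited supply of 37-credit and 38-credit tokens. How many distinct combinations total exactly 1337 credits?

1

Need nonnegative integers with 37j + 38k = 1337.
gcd(37, 38) = 1, and 37·(-1) + 38·(1) = 1.
So (j₀, k₀) = (-1337, 1337); general j = -1337 + 38t, k = 1337 - 37t.
j ≥ 0 ⇒ t ≥ 36; k ≥ 0 ⇒ t ≤ 36. That's 1 value of t.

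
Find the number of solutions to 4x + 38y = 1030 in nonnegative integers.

14

gcd(38, 4):
  38 = 9·4 + 2
  4 = 2·2
so gcd(38, 4) = 2.
Back-substitute for Bézout coefficients:
  2 = 38 - 9·4
  ... = 4·(-9) + 38·(1)
Scale by 515: one solution is (-4635, 515). Reduce x mod 19: (1, 27).
General: x = 1 + 19t, y = 27 - 2t.
x ≥ 0 ⇒ t ≥ 0; y ≥ 0 ⇒ t ≤ 13. So t ∈ [0, 13]: 14 solutions.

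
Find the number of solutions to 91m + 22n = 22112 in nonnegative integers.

gcd(91, 22) = 1  (91 = 4·22 + 3, 22 = 7·3 + 1, 3 = 3·1).
Back-substituting, 91·(-7) + 22·(29) = 1.
Scale by 22112: one solution is (-154784, 641248). Reduce m mod 22: (8, 972).
General: m = 8 + 22t, n = 972 - 91t.
m ≥ 0 ⇒ t ≥ 0; n ≥ 0 ⇒ t ≤ 10. So t ∈ [0, 10]: 11 solutions.

11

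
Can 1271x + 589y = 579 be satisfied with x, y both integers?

no

gcd(1271, 589) = 31  (1271 = 2×589 + 93, 589 = 6×93 + 31, 93 = 3×31).
31 does not divide 579 (remainder 21), so no integer solutions.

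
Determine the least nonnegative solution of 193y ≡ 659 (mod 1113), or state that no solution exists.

gcd(1113, 193):
  1113 = 5·193 + 148
  193 = 1·148 + 45
  148 = 3·45 + 13
  45 = 3·13 + 6
  13 = 2·6 + 1
  6 = 6·1
so gcd(1113, 193) = 1.
1 divides 659, so solutions exist.
Back-substitute for Bézout coefficients:
  1 = 13 - 2·6
  ... = 193·(-173) + 1113·(30)
So 193·(-173) ≡ 1 (mod 1113); multiply by 659: y ≡ -114007 (mod 1113).
Smallest nonnegative: y = -114007 mod 1113 = 632.

632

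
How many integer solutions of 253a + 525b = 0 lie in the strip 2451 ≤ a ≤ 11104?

17

gcd(525, 253) = 1  (525 = 2×253 + 19, 253 = 13×19 + 6, 19 = 3×6 + 1, 6 = 6×1).
Back-substituting, 253×(-83) + 525×(40) = 1.
Scale by 0: particular solution (0, 0); reduce a mod 525: (0, 0).
General solution: a = 0 + 525t, b = 0 - 253t for integer t.
2451 ≤ 0 + 525t ≤ 11104 gives t ∈ [5, 21], which is 17 values.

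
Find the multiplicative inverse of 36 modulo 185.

36

gcd(185, 36):
  185 = 5·36 + 5
  36 = 7·5 + 1
  5 = 5·1
so gcd(185, 36) = 1.
Back-substitute for Bézout coefficients:
  1 = 36 - 7·5
  ... = 36·(36) + 185·(-7)
So 36·36 ≡ 1 (mod 185), and 36 mod 185 = 36.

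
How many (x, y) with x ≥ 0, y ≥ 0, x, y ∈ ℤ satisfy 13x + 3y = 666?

18

gcd(13, 3) = 1  (13 = 4×3 + 1, 3 = 3×1).
Back-substituting, 13×(1) + 3×(-4) = 1.
Scale by 666: one solution is (666, -2664). Reduce x mod 3: (0, 222).
General: x = 0 + 3t, y = 222 - 13t.
x ≥ 0 ⇒ t ≥ 0; y ≥ 0 ⇒ t ≤ 17. So t ∈ [0, 17]: 18 solutions.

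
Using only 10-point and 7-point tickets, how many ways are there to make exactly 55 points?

1

Need nonnegative integers with 10j + 7k = 55.
gcd(10, 7) = 1, and 10·(-2) + 7·(3) = 1.
So (j₀, k₀) = (-110, 165); general j = -110 + 7t, k = 165 - 10t.
j ≥ 0 ⇒ t ≥ 16; k ≥ 0 ⇒ t ≤ 16. That's 1 value of t.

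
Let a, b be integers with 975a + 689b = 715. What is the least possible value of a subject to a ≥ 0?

gcd(975, 689):
  975 = 1×689 + 286
  689 = 2×286 + 117
  286 = 2×117 + 52
  117 = 2×52 + 13
  52 = 4×13
so gcd(975, 689) = 13.
13 divides 715, so solutions exist.
Back-substitute for Bézout coefficients:
  13 = 117 - 2×52
  ... = 975×(-12) + 689×(17)
Scale by 715/13 = 55: (a₀, b₀) = (-660, 935).
General solution: a = -660 + 53t, b = 935 - 75t for integer t.
a ≥ 0: smallest is -660 mod 53 = 29 (at t = 13), with b = -40.

29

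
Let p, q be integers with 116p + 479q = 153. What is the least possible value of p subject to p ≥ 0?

gcd(479, 116) = 1  (479 = 4*116 + 15, 116 = 7*15 + 11, 15 = 1*11 + 4, 11 = 2*4 + 3, 4 = 1*3 + 1, 3 = 3*1).
1 divides 153, so solutions exist.
Back-substituting, 116*(-128) + 479*(31) = 1.
Scale by 153/1 = 153: (p₀, q₀) = (-19584, 4743).
General solution: p = -19584 + 479t, q = 4743 - 116t for integer t.
p ≥ 0: smallest is -19584 mod 479 = 55 (at t = 41), with q = -13.

55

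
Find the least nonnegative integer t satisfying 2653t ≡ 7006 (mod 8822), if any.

gcd(8822, 2653) = 1.
1 divides 7006, so solutions exist.
By Bézout, 2653*(-4273) + 8822*(1285) = 1.
So 2653*(-4273) ≡ 1 (mod 8822); multiply by 7006: t ≡ -29936638 (mod 8822).
Smallest nonnegative: t = -29936638 mod 8822 = 5230.

5230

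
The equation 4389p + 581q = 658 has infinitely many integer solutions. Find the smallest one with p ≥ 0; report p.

gcd(4389, 581):
  4389 = 7·581 + 322
  581 = 1·322 + 259
  322 = 1·259 + 63
  259 = 4·63 + 7
  63 = 9·7
so gcd(4389, 581) = 7.
7 divides 658, so solutions exist.
Back-substitute for Bézout coefficients:
  7 = 259 - 4·63
  ... = 4389·(-9) + 581·(68)
Scale by 658/7 = 94: (p₀, q₀) = (-846, 6392).
General solution: p = -846 + 83t, q = 6392 - 627t for integer t.
p ≥ 0: smallest is -846 mod 83 = 67 (at t = 11), with q = -505.

67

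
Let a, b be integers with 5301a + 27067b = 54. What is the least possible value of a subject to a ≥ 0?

gcd(27067, 5301):
  27067 = 5*5301 + 562
  5301 = 9*562 + 243
  562 = 2*243 + 76
  243 = 3*76 + 15
  76 = 5*15 + 1
  15 = 15*1
so gcd(27067, 5301) = 1.
1 divides 54, so solutions exist.
Back-substitute for Bézout coefficients:
  1 = 76 - 5*15
  ... = 5301*(-1782) + 27067*(349)
Scale by 54/1 = 54: (a₀, b₀) = (-96228, 18846).
General solution: a = -96228 + 27067t, b = 18846 - 5301t for integer t.
a ≥ 0: smallest is -96228 mod 27067 = 12040 (at t = 4), with b = -2358.

12040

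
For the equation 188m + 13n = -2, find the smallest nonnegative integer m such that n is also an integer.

4

gcd(188, 13):
  188 = 14·13 + 6
  13 = 2·6 + 1
  6 = 6·1
so gcd(188, 13) = 1.
1 divides -2, so solutions exist.
Back-substitute for Bézout coefficients:
  1 = 13 - 2·6
  ... = 188·(-2) + 13·(29)
Scale by -2/1 = -2: (m₀, n₀) = (4, -58).
General solution: m = 4 + 13t, n = -58 - 188t for integer t.
m ≥ 0: smallest is 4 mod 13 = 4 (at t = 0), with n = -58.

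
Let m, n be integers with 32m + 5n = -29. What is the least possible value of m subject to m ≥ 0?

3

gcd(32, 5):
  32 = 6·5 + 2
  5 = 2·2 + 1
  2 = 2·1
so gcd(32, 5) = 1.
1 divides -29, so solutions exist.
Back-substitute for Bézout coefficients:
  1 = 5 - 2·2
  ... = 32·(-2) + 5·(13)
Scale by -29/1 = -29: (m₀, n₀) = (58, -377).
General solution: m = 58 + 5t, n = -377 - 32t for integer t.
m ≥ 0: smallest is 58 mod 5 = 3 (at t = -11), with n = -25.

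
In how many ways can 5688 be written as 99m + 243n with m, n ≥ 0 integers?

3

gcd(243, 99) = 9.
By Bézout, 99·(5) + 243·(-2) = 9.
One solution: (1, 23).
General: m = 1 + 27t, n = 23 - 11t.
m ≥ 0 ⇒ t ≥ 0; n ≥ 0 ⇒ t ≤ 2. So t ∈ [0, 2]: 3 solutions.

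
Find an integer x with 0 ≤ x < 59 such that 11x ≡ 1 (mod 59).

43

gcd(59, 11) = 1.
By Bézout, 11×(-16) + 59×(3) = 1.
So 11×-16 ≡ 1 (mod 59), and -16 mod 59 = 43.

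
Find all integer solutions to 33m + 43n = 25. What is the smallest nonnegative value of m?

gcd(43, 33) = 1.
1 divides 25, so solutions exist.
By Bézout, 33*(-13) + 43*(10) = 1.
Scale by 25/1 = 25: (m₀, n₀) = (-325, 250).
General solution: m = -325 + 43t, n = 250 - 33t for integer t.
m ≥ 0: smallest is -325 mod 43 = 19 (at t = 8), with n = -14.

19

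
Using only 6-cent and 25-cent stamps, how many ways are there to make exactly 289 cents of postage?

2

Need nonnegative integers with 6j + 25k = 289.
gcd(6, 25) = 1, and 6·(-4) + 25·(1) = 1.
So (j₀, k₀) = (-1156, 289); general j = -1156 + 25t, k = 289 - 6t.
j ≥ 0 ⇒ t ≥ 47; k ≥ 0 ⇒ t ≤ 48. That's 2 values of t.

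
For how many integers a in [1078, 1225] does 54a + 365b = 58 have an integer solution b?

0

gcd(365, 54) = 1.
By Bézout, 54·(169) + 365·(-25) = 1.
Particular solution: (312, -46).
General solution: a = 312 + 365t, b = -46 - 54t for integer t.
1078 ≤ 312 + 365t ≤ 1225 gives t ∈ [3, 2], which is 0 values.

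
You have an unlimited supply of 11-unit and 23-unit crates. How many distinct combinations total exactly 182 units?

1

Need nonnegative integers with 11j + 23k = 182.
gcd(11, 23) = 1, and 11·(-2) + 23·(1) = 1.
So (j₀, k₀) = (-364, 182); general j = -364 + 23t, k = 182 - 11t.
j ≥ 0 ⇒ t ≥ 16; k ≥ 0 ⇒ t ≤ 16. That's 1 value of t.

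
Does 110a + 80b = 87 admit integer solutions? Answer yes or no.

no

gcd(110, 80) = 10  (110 = 1×80 + 30, 80 = 2×30 + 20, 30 = 1×20 + 10, 20 = 2×10).
10 does not divide 87 (remainder 7), so no integer solutions.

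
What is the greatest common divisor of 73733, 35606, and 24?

gcd(73733, 35606) = 1  (73733 = 2*35606 + 2521, 35606 = 14*2521 + 312, 2521 = 8*312 + 25, 312 = 12*25 + 12, 25 = 2*12 + 1, 12 = 12*1).
gcd(1, 24) = 1.

1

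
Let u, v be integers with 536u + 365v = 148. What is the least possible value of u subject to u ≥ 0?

3

gcd(536, 365) = 1.
1 divides 148, so solutions exist.
By Bézout, 536*(111) + 365*(-163) = 1.
Scale by 148/1 = 148: (u₀, v₀) = (16428, -24124).
General solution: u = 16428 + 365t, v = -24124 - 536t for integer t.
u ≥ 0: smallest is 16428 mod 365 = 3 (at t = -45), with v = -4.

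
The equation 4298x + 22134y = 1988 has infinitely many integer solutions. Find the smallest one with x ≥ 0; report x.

gcd(22134, 4298):
  22134 = 5·4298 + 644
  4298 = 6·644 + 434
  644 = 1·434 + 210
  434 = 2·210 + 14
  210 = 15·14
so gcd(22134, 4298) = 14.
14 divides 1988, so solutions exist.
Back-substitute for Bézout coefficients:
  14 = 434 - 2·210
  ... = 4298·(103) + 22134·(-20)
Scale by 1988/14 = 142: (x₀, y₀) = (14626, -2840).
General solution: x = 14626 + 1581t, y = -2840 - 307t for integer t.
x ≥ 0: smallest is 14626 mod 1581 = 397 (at t = -9), with y = -77.

397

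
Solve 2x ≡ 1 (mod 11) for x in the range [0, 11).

6

gcd(11, 2) = 1  (11 = 5·2 + 1, 2 = 2·1).
Back-substituting, 2·(-5) + 11·(1) = 1.
So 2·-5 ≡ 1 (mod 11), and -5 mod 11 = 6.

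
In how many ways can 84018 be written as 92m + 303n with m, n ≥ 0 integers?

gcd(303, 92):
  303 = 3·92 + 27
  92 = 3·27 + 11
  27 = 2·11 + 5
  11 = 2·5 + 1
  5 = 5·1
so gcd(303, 92) = 1.
Back-substitute for Bézout coefficients:
  1 = 11 - 2·5
  ... = 92·(56) + 303·(-17)
Scale by 84018: one solution is (4705008, -1428306). Reduce m mod 303: (24, 270).
General: m = 24 + 303t, n = 270 - 92t.
m ≥ 0 ⇒ t ≥ 0; n ≥ 0 ⇒ t ≤ 2. So t ∈ [0, 2]: 3 solutions.

3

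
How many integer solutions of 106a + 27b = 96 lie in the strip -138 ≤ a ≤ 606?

28

gcd(106, 27) = 1  (106 = 3·27 + 25, 27 = 1·25 + 2, 25 = 12·2 + 1, 2 = 2·1).
Back-substituting, 106·(13) + 27·(-51) = 1.
Scale by 96: particular solution (1248, -4896); reduce a mod 27: (6, -20).
General solution: a = 6 + 27t, b = -20 - 106t for integer t.
-138 ≤ 6 + 27t ≤ 606 gives t ∈ [-5, 22], which is 28 values.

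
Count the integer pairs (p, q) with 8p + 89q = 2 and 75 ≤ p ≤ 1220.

12

gcd(89, 8) = 1  (89 = 11*8 + 1, 8 = 8*1).
Back-substituting, 8*(-11) + 89*(1) = 1.
Scale by 2: particular solution (-22, 2); reduce p mod 89: (67, -6).
General solution: p = 67 + 89t, q = -6 - 8t for integer t.
75 ≤ 67 + 89t ≤ 1220 gives t ∈ [1, 12], which is 12 values.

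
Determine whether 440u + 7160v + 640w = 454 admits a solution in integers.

gcd(7160, 440):
  7160 = 16*440 + 120
  440 = 3*120 + 80
  120 = 1*80 + 40
  80 = 2*40
so gcd(7160, 440) = 40.
gcd(40, 640) = 40.
40 does not divide 454 (remainder 14), so no integer solutions.

no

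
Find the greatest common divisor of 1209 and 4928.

gcd(4928, 1209) = 1  (4928 = 4·1209 + 92, 1209 = 13·92 + 13, 92 = 7·13 + 1, 13 = 13·1).

1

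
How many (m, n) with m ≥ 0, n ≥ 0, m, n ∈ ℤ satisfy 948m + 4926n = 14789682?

gcd(4926, 948) = 6.
By Bézout, 948·(-265) + 4926·(51) = 6.
One solution: (454, 2915).
General: m = 454 + 821t, n = 2915 - 158t.
m ≥ 0 ⇒ t ≥ 0; n ≥ 0 ⇒ t ≤ 18. So t ∈ [0, 18]: 19 solutions.

19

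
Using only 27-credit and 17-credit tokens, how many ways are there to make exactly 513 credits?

2

Need nonnegative integers with 27j + 17k = 513.
gcd(27, 17) = 1, and 27·(-5) + 17·(8) = 1.
So (j₀, k₀) = (-2565, 4104); general j = -2565 + 17t, k = 4104 - 27t.
j ≥ 0 ⇒ t ≥ 151; k ≥ 0 ⇒ t ≤ 152. That's 2 values of t.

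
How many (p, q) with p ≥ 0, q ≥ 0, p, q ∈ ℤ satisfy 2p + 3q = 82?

14

gcd(3, 2) = 1.
By Bézout, 2*(-1) + 3*(1) = 1.
One solution: (2, 26).
General: p = 2 + 3t, q = 26 - 2t.
p ≥ 0 ⇒ t ≥ 0; q ≥ 0 ⇒ t ≤ 13. So t ∈ [0, 13]: 14 solutions.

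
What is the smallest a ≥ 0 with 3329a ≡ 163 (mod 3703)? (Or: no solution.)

gcd(3703, 3329) = 1  (3703 = 1·3329 + 374, 3329 = 8·374 + 337, 374 = 1·337 + 37, 337 = 9·37 + 4, 37 = 9·4 + 1, 4 = 4·1).
1 divides 163, so solutions exist.
Back-substituting, 3329·(-901) + 3703·(810) = 1.
So 3329·(-901) ≡ 1 (mod 3703); multiply by 163: a ≡ -146863 (mod 3703).
Smallest nonnegative: a = -146863 mod 3703 = 1257.

1257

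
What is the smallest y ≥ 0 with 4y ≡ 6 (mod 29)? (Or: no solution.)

gcd(29, 4) = 1  (29 = 7·4 + 1, 4 = 4·1).
1 divides 6, so solutions exist.
Back-substituting, 4·(-7) + 29·(1) = 1.
So 4·(-7) ≡ 1 (mod 29); multiply by 6: y ≡ -42 (mod 29).
Smallest nonnegative: y = -42 mod 29 = 16.

16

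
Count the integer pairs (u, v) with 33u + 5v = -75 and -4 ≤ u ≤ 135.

28

gcd(33, 5):
  33 = 6*5 + 3
  5 = 1*3 + 2
  3 = 1*2 + 1
  2 = 2*1
so gcd(33, 5) = 1.
Back-substitute for Bézout coefficients:
  1 = 3 - 1*2
  ... = 33*(2) + 5*(-13)
Scale by -75: particular solution (-150, 975); reduce u mod 5: (0, -15).
General solution: u = 0 + 5t, v = -15 - 33t for integer t.
-4 ≤ 0 + 5t ≤ 135 gives t ∈ [0, 27], which is 28 values.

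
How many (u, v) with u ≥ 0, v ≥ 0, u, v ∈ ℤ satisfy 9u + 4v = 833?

23

gcd(9, 4) = 1  (9 = 2*4 + 1, 4 = 4*1).
Back-substituting, 9*(1) + 4*(-2) = 1.
Scale by 833: one solution is (833, -1666). Reduce u mod 4: (1, 206).
General: u = 1 + 4t, v = 206 - 9t.
u ≥ 0 ⇒ t ≥ 0; v ≥ 0 ⇒ t ≤ 22. So t ∈ [0, 22]: 23 solutions.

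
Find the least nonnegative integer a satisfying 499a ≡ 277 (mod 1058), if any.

gcd(1058, 499) = 1.
1 divides 277, so solutions exist.
By Bézout, 499×(335) + 1058×(-158) = 1.
So 499×(335) ≡ 1 (mod 1058); multiply by 277: a ≡ 92795 (mod 1058).
Smallest nonnegative: a = 92795 mod 1058 = 749.

749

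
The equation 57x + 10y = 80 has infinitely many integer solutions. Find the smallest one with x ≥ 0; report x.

gcd(57, 10):
  57 = 5×10 + 7
  10 = 1×7 + 3
  7 = 2×3 + 1
  3 = 3×1
so gcd(57, 10) = 1.
1 divides 80, so solutions exist.
Back-substitute for Bézout coefficients:
  1 = 7 - 2×3
  ... = 57×(3) + 10×(-17)
Scale by 80/1 = 80: (x₀, y₀) = (240, -1360).
General solution: x = 240 + 10t, y = -1360 - 57t for integer t.
x ≥ 0: smallest is 240 mod 10 = 0 (at t = -24), with y = 8.

0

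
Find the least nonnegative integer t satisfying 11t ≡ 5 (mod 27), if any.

gcd(27, 11) = 1.
1 divides 5, so solutions exist.
By Bézout, 11×(5) + 27×(-2) = 1.
So 11×(5) ≡ 1 (mod 27); multiply by 5: t ≡ 25 (mod 27).
Smallest nonnegative: t = 25 mod 27 = 25.

25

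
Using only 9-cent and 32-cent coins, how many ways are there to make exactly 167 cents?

1

Need nonnegative integers with 9j + 32k = 167.
gcd(9, 32) = 1, and 9·(-7) + 32·(2) = 1.
So (j₀, k₀) = (-1169, 334); general j = -1169 + 32t, k = 334 - 9t.
j ≥ 0 ⇒ t ≥ 37; k ≥ 0 ⇒ t ≤ 37. That's 1 value of t.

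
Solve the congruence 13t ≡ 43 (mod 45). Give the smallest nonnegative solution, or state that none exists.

gcd(45, 13) = 1.
1 divides 43, so solutions exist.
By Bézout, 13×(7) + 45×(-2) = 1.
So 13×(7) ≡ 1 (mod 45); multiply by 43: t ≡ 301 (mod 45).
Smallest nonnegative: t = 301 mod 45 = 31.

31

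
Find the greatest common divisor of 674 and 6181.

gcd(6181, 674):
  6181 = 9×674 + 115
  674 = 5×115 + 99
  115 = 1×99 + 16
  99 = 6×16 + 3
  16 = 5×3 + 1
  3 = 3×1
so gcd(6181, 674) = 1.

1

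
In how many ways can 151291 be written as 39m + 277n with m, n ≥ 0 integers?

14

gcd(277, 39) = 1.
By Bézout, 39·(-71) + 277·(10) = 1.
One solution: (122, 529).
General: m = 122 + 277t, n = 529 - 39t.
m ≥ 0 ⇒ t ≥ 0; n ≥ 0 ⇒ t ≤ 13. So t ∈ [0, 13]: 14 solutions.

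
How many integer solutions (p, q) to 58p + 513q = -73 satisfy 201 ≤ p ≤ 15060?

gcd(513, 58) = 1  (513 = 8×58 + 49, 58 = 1×49 + 9, 49 = 5×9 + 4, 9 = 2×4 + 1, 4 = 4×1).
Back-substituting, 58×(115) + 513×(-13) = 1.
Scale by -73: particular solution (-8395, 949); reduce p mod 513: (326, -37).
General solution: p = 326 + 513t, q = -37 - 58t for integer t.
201 ≤ 326 + 513t ≤ 15060 gives t ∈ [0, 28], which is 29 values.

29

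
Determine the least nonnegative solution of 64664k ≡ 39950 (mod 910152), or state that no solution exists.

gcd(910152, 64664) = 8  (910152 = 14×64664 + 4856, 64664 = 13×4856 + 1536, 4856 = 3×1536 + 248, 1536 = 6×248 + 48, 248 = 5×48 + 8, 48 = 6×8).
8 does not divide 39950, so the congruence has no solution.

no solution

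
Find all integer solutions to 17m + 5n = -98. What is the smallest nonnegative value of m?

1

gcd(17, 5):
  17 = 3×5 + 2
  5 = 2×2 + 1
  2 = 2×1
so gcd(17, 5) = 1.
1 divides -98, so solutions exist.
Back-substitute for Bézout coefficients:
  1 = 5 - 2×2
  ... = 17×(-2) + 5×(7)
Scale by -98/1 = -98: (m₀, n₀) = (196, -686).
General solution: m = 196 + 5t, n = -686 - 17t for integer t.
m ≥ 0: smallest is 196 mod 5 = 1 (at t = -39), with n = -23.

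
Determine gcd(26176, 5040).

gcd(26176, 5040) = 16  (26176 = 5*5040 + 976, 5040 = 5*976 + 160, 976 = 6*160 + 16, 160 = 10*16).

16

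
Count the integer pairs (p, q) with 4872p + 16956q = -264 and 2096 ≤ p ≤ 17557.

11

gcd(16956, 4872) = 12  (16956 = 3·4872 + 2340, 4872 = 2·2340 + 192, 2340 = 12·192 + 36, 192 = 5·36 + 12, 36 = 3·12).
Back-substituting, 4872·(442) + 16956·(-127) = 12.
Scale by -22: particular solution (-9724, 2794); reduce p mod 1413: (167, -48).
General solution: p = 167 + 1413t, q = -48 - 406t for integer t.
2096 ≤ 167 + 1413t ≤ 17557 gives t ∈ [2, 12], which is 11 values.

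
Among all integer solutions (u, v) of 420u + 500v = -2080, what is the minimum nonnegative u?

gcd(500, 420) = 20  (500 = 1*420 + 80, 420 = 5*80 + 20, 80 = 4*20).
20 divides -2080, so solutions exist.
Back-substituting, 420*(6) + 500*(-5) = 20.
Scale by -2080/20 = -104: (u₀, v₀) = (-624, 520).
General solution: u = -624 + 25t, v = 520 - 21t for integer t.
u ≥ 0: smallest is -624 mod 25 = 1 (at t = 25), with v = -5.

1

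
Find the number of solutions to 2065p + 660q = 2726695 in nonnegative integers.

gcd(2065, 660) = 5.
By Bézout, 2065×(-31) + 660×(97) = 5.
One solution: (127, 3734).
General: p = 127 + 132t, q = 3734 - 413t.
p ≥ 0 ⇒ t ≥ 0; q ≥ 0 ⇒ t ≤ 9. So t ∈ [0, 9]: 10 solutions.

10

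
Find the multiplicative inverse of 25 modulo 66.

37

gcd(66, 25):
  66 = 2*25 + 16
  25 = 1*16 + 9
  16 = 1*9 + 7
  9 = 1*7 + 2
  7 = 3*2 + 1
  2 = 2*1
so gcd(66, 25) = 1.
Back-substitute for Bézout coefficients:
  1 = 7 - 3*2
  ... = 25*(-29) + 66*(11)
So 25*-29 ≡ 1 (mod 66), and -29 mod 66 = 37.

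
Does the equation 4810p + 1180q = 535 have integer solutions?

no

gcd(4810, 1180):
  4810 = 4*1180 + 90
  1180 = 13*90 + 10
  90 = 9*10
so gcd(4810, 1180) = 10.
10 does not divide 535 (remainder 5), so no integer solutions.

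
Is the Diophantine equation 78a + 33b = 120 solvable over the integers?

yes

gcd(78, 33) = 3  (78 = 2·33 + 12, 33 = 2·12 + 9, 12 = 1·9 + 3, 9 = 3·3).
3 divides 120, so integer solutions exist.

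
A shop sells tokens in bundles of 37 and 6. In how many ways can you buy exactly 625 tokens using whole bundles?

Need nonnegative integers with 37j + 6k = 625.
gcd(37, 6) = 1, and 37·(1) + 6·(-6) = 1.
So (j₀, k₀) = (625, -3750); general j = 625 + 6t, k = -3750 - 37t.
j ≥ 0 ⇒ t ≥ -104; k ≥ 0 ⇒ t ≤ -102. That's 3 values of t.

3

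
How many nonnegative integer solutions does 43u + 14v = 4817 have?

8

gcd(43, 14) = 1  (43 = 3·14 + 1, 14 = 14·1).
Back-substituting, 43·(1) + 14·(-3) = 1.
Scale by 4817: one solution is (4817, -14451). Reduce u mod 14: (1, 341).
General: u = 1 + 14t, v = 341 - 43t.
u ≥ 0 ⇒ t ≥ 0; v ≥ 0 ⇒ t ≤ 7. So t ∈ [0, 7]: 8 solutions.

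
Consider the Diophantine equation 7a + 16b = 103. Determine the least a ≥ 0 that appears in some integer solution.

1

gcd(16, 7):
  16 = 2*7 + 2
  7 = 3*2 + 1
  2 = 2*1
so gcd(16, 7) = 1.
1 divides 103, so solutions exist.
Back-substitute for Bézout coefficients:
  1 = 7 - 3*2
  ... = 7*(7) + 16*(-3)
Scale by 103/1 = 103: (a₀, b₀) = (721, -309).
General solution: a = 721 + 16t, b = -309 - 7t for integer t.
a ≥ 0: smallest is 721 mod 16 = 1 (at t = -45), with b = 6.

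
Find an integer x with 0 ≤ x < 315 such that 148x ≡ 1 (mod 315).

232

gcd(315, 148):
  315 = 2·148 + 19
  148 = 7·19 + 15
  19 = 1·15 + 4
  15 = 3·4 + 3
  4 = 1·3 + 1
  3 = 3·1
so gcd(315, 148) = 1.
Back-substitute for Bézout coefficients:
  1 = 4 - 1·3
  ... = 148·(-83) + 315·(39)
So 148·-83 ≡ 1 (mod 315), and -83 mod 315 = 232.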